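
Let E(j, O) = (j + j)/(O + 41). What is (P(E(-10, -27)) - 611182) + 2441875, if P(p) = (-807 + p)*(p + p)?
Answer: 89817137/49 ≈ 1.8330e+6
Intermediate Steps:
E(j, O) = 2*j/(41 + O) (E(j, O) = (2*j)/(41 + O) = 2*j/(41 + O))
P(p) = 2*p*(-807 + p) (P(p) = (-807 + p)*(2*p) = 2*p*(-807 + p))
(P(E(-10, -27)) - 611182) + 2441875 = (2*(2*(-10)/(41 - 27))*(-807 + 2*(-10)/(41 - 27)) - 611182) + 2441875 = (2*(2*(-10)/14)*(-807 + 2*(-10)/14) - 611182) + 2441875 = (2*(2*(-10)*(1/14))*(-807 + 2*(-10)*(1/14)) - 611182) + 2441875 = (2*(-10/7)*(-807 - 10/7) - 611182) + 2441875 = (2*(-10/7)*(-5659/7) - 611182) + 2441875 = (113180/49 - 611182) + 2441875 = -29834738/49 + 2441875 = 89817137/49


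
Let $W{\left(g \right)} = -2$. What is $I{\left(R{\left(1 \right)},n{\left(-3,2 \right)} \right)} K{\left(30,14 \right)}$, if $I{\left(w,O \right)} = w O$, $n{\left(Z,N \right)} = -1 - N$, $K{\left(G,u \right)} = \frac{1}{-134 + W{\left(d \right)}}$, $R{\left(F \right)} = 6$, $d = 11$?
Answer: $\frac{9}{68} \approx 0.13235$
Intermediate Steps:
$K{\left(G,u \right)} = - \frac{1}{136}$ ($K{\left(G,u \right)} = \frac{1}{-134 - 2} = \frac{1}{-136} = - \frac{1}{136}$)
$I{\left(w,O \right)} = O w$
$I{\left(R{\left(1 \right)},n{\left(-3,2 \right)} \right)} K{\left(30,14 \right)} = \left(-1 - 2\right) 6 \left(- \frac{1}{136}\right) = \left(-3\right) 6 \left(- \frac{1}{136}\right) = \left(-18\right) \left(- \frac{1}{136}\right) = \frac{9}{68}$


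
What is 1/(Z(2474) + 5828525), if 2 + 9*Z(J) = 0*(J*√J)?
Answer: 9/52456723 ≈ 1.7157e-7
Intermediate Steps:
Z(J) = -2/9 (Z(J) = -2/9 + (0*(J*√J))/9 = -2/9 + (0*J^(3/2))/9 = -2/9 + (⅑)*0 = -2/9 + 0 = -2/9)
1/(Z(2474) + 5828525) = 1/(-2/9 + 5828525) = 1/(52456723/9) = 9/52456723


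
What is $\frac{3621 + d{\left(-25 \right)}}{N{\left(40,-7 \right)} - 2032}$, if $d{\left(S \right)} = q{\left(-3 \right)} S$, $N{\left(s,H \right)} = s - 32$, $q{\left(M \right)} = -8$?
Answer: $- \frac{3821}{2024} \approx -1.8878$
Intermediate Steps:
$N{\left(s,H \right)} = -32 + s$
$d{\left(S \right)} = - 8 S$
$\frac{3621 + d{\left(-25 \right)}}{N{\left(40,-7 \right)} - 2032} = \frac{3621 - -200}{\left(-32 + 40\right) - 2032} = \frac{3621 + 200}{8 - 2032} = \frac{3821}{-2024} = 3821 \left(- \frac{1}{2024}\right) = - \frac{3821}{2024}$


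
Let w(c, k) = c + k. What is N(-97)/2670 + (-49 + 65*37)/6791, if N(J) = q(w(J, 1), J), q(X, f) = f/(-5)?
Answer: 32111327/90659850 ≈ 0.35420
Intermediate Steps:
q(X, f) = -f/5 (q(X, f) = f*(-1/5) = -f/5)
N(J) = -J/5
N(-97)/2670 + (-49 + 65*37)/6791 = -1/5*(-97)/2670 + (-49 + 65*37)/6791 = (97/5)*(1/2670) + (-49 + 2405)*(1/6791) = 97/13350 + 2356*(1/6791) = 97/13350 + 2356/6791 = 32111327/90659850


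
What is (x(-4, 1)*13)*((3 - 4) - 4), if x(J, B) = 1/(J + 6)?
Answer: -65/2 ≈ -32.500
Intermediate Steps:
x(J, B) = 1/(6 + J)
(x(-4, 1)*13)*((3 - 4) - 4) = (13/(6 - 4))*((3 - 4) - 4) = (13/2)*(-1 - 4) = ((½)*13)*(-5) = (13/2)*(-5) = -65/2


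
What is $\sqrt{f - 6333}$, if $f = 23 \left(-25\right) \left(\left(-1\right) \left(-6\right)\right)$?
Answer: $3 i \sqrt{1087} \approx 98.909 i$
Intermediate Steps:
$f = -3450$ ($f = \left(-575\right) 6 = -3450$)
$\sqrt{f - 6333} = \sqrt{-3450 - 6333} = \sqrt{-9783} = 3 i \sqrt{1087}$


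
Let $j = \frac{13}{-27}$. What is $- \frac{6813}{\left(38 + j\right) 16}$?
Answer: $- \frac{183951}{16208} \approx -11.349$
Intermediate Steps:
$j = - \frac{13}{27}$ ($j = 13 \left(- \frac{1}{27}\right) = - \frac{13}{27} \approx -0.48148$)
$- \frac{6813}{\left(38 + j\right) 16} = - \frac{6813}{\left(38 - \frac{13}{27}\right) 16} = - \frac{6813}{\frac{1013}{27} \cdot 16} = - \frac{6813}{\frac{16208}{27}} = \left(-6813\right) \frac{27}{16208} = - \frac{183951}{16208}$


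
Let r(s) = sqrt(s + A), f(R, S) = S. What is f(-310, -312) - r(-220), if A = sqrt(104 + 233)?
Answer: -312 - I*sqrt(220 - sqrt(337)) ≈ -312.0 - 14.2*I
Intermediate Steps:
A = sqrt(337) ≈ 18.358
r(s) = sqrt(s + sqrt(337))
f(-310, -312) - r(-220) = -312 - sqrt(-220 + sqrt(337))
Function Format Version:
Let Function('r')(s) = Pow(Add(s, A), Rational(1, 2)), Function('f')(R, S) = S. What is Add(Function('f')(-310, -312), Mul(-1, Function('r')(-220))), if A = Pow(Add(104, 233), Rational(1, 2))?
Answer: Add(-312, Mul(-1, I, Pow(Add(220, Mul(-1, Pow(337, Rational(1, 2)))), Rational(1, 2)))) ≈ Add(-312.00, Mul(-14.200, I))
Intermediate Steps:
A = Pow(337, Rational(1, 2)) ≈ 18.358
Function('r')(s) = Pow(Add(s, Pow(337, Rational(1, 2))), Rational(1, 2))
Add(Function('f')(-310, -312), Mul(-1, Function('r')(-220))) = Add(-312, Mul(-1, Pow(Add(-220, Pow(337, Rational(1, 2))), Rational(1, 2))))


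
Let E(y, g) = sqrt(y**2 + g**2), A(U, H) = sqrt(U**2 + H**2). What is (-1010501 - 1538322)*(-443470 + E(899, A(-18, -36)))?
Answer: 1130326535810 - 2548823*sqrt(809821) ≈ 1.1280e+12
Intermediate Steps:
A(U, H) = sqrt(H**2 + U**2)
E(y, g) = sqrt(g**2 + y**2)
(-1010501 - 1538322)*(-443470 + E(899, A(-18, -36))) = (-1010501 - 1538322)*(-443470 + sqrt((sqrt((-36)**2 + (-18)**2))**2 + 899**2)) = -2548823*(-443470 + sqrt((sqrt(1296 + 324))**2 + 808201)) = -2548823*(-443470 + sqrt((sqrt(1620))**2 + 808201)) = -2548823*(-443470 + sqrt((18*sqrt(5))**2 + 808201)) = -2548823*(-443470 + sqrt(1620 + 808201)) = -2548823*(-443470 + sqrt(809821)) = 1130326535810 - 2548823*sqrt(809821)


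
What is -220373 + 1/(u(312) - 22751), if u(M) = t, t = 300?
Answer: -4947594224/22451 ≈ -2.2037e+5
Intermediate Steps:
u(M) = 300
-220373 + 1/(u(312) - 22751) = -220373 + 1/(300 - 22751) = -220373 + 1/(-22451) = -220373 - 1/22451 = -4947594224/22451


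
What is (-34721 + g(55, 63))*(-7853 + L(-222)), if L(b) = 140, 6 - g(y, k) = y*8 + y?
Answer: 271574730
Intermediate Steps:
g(y, k) = 6 - 9*y (g(y, k) = 6 - (y*8 + y) = 6 - (8*y + y) = 6 - 9*y)
(-34721 + g(55, 63))*(-7853 + L(-222)) = (-34721 + (6 - 9*55))*(-7853 + 140) = (-34721 + (6 - 495))*(-7713) = (-34721 - 489)*(-7713) = -35210*(-7713) = 271574730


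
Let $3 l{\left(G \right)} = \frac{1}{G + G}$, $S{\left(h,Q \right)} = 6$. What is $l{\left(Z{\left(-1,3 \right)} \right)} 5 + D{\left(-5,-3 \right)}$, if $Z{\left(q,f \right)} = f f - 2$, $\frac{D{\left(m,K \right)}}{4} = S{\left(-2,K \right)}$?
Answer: $\frac{1013}{42} \approx 24.119$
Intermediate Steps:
$D{\left(m,K \right)} = 24$ ($D{\left(m,K \right)} = 4 \cdot 6 = 24$)
$Z{\left(q,f \right)} = -2 + f^{2}$ ($Z{\left(q,f \right)} = f^{2} - 2 = -2 + f^{2}$)
$l{\left(G \right)} = \frac{1}{6 G}$ ($l{\left(G \right)} = \frac{1}{3 \left(G + G\right)} = \frac{1}{3 \cdot 2 G} = \frac{\frac{1}{2} \frac{1}{G}}{3} = \frac{1}{6 G}$)
$l{\left(Z{\left(-1,3 \right)} \right)} 5 + D{\left(-5,-3 \right)} = \frac{1}{6 \left(-2 + 3^{2}\right)} 5 + 24 = \frac{1}{6 \left(-2 + 9\right)} 5 + 24 = \frac{1}{6 \cdot 7} \cdot 5 + 24 = \frac{1}{6} \cdot \frac{1}{7} \cdot 5 + 24 = \frac{1}{42} \cdot 5 + 24 = \frac{5}{42} + 24 = \frac{1013}{42}$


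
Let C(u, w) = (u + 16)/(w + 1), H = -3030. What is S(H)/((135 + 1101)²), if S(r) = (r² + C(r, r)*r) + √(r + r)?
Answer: 579162785/96403983 + I*√1515/763848 ≈ 6.0077 + 5.0956e-5*I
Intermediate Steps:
C(u, w) = (16 + u)/(1 + w)
S(r) = r² + √2*√r + r*(16 + r)/(1 + r) (S(r) = (r² + ((16 + r)/(1 + r))*r) + √(r + r) = (r² + r*(16 + r)/(1 + r)) + √(2*r) = (r² + r*(16 + r)/(1 + r)) + √2*√r = r² + √2*√r + r*(16 + r)/(1 + r))
S(H)/((135 + 1101)²) = ((-3030*(16 - 3030) + (1 - 3030)*((-3030)² + √2*√(-3030)))/(1 - 3030))/((135 + 1101)²) = ((-3030*(-3014) - 3029*(9180900 + √2*(I*√3030)))/(-3029))/(1236²) = -(9132420 - 3029*(9180900 + 2*I*√1515))/3029/1527696 = -(9132420 + (-27808946100 - 6058*I*√1515))/3029*(1/1527696) = -(-27799813680 - 6058*I*√1515)/3029*(1/1527696) = (27799813680/3029 + 2*I*√1515)*(1/1527696) = 579162785/96403983 + I*√1515/763848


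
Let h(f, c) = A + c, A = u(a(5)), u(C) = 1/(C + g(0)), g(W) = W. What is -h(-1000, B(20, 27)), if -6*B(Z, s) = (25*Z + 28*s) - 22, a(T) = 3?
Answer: 616/3 ≈ 205.33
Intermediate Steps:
u(C) = 1/C (u(C) = 1/(C + 0) = 1/C)
B(Z, s) = 11/3 - 25*Z/6 - 14*s/3 (B(Z, s) = -((25*Z + 28*s) - 22)/6 = -(-22 + 25*Z + 28*s)/6 = 11/3 - 25*Z/6 - 14*s/3)
A = ⅓ (A = 1/3 = ⅓ ≈ 0.33333)
h(f, c) = ⅓ + c
-h(-1000, B(20, 27)) = -(⅓ + (11/3 - 25/6*20 - 14/3*27)) = -(⅓ + (11/3 - 250/3 - 126)) = -(⅓ - 617/3) = -1*(-616/3) = 616/3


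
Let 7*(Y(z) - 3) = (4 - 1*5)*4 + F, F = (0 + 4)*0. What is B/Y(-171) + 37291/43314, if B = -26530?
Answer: -8043208993/736338 ≈ -10923.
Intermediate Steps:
F = 0 (F = 4*0 = 0)
Y(z) = 17/7 (Y(z) = 3 + ((4 - 1*5)*4 + 0)/7 = 3 + ((4 - 5)*4 + 0)/7 = 3 + (-1*4 + 0)/7 = 3 + (-4 + 0)/7 = 3 + (⅐)*(-4) = 3 - 4/7 = 17/7)
B/Y(-171) + 37291/43314 = -26530/17/7 + 37291/43314 = -26530*7/17 + 37291*(1/43314) = -185710/17 + 37291/43314 = -8043208993/736338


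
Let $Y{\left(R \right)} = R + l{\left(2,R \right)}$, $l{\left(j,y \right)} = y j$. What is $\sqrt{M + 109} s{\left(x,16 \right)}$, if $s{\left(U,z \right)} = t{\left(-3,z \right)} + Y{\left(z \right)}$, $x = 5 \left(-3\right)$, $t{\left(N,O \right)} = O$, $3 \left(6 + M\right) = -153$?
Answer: $128 \sqrt{13} \approx 461.51$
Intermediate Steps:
$M = -57$ ($M = -6 + \frac{1}{3} \left(-153\right) = -6 - 51 = -57$)
$l{\left(j,y \right)} = j y$
$x = -15$
$Y{\left(R \right)} = 3 R$ ($Y{\left(R \right)} = R + 2 R = 3 R$)
$s{\left(U,z \right)} = 4 z$ ($s{\left(U,z \right)} = z + 3 z = 4 z$)
$\sqrt{M + 109} s{\left(x,16 \right)} = \sqrt{-57 + 109} \cdot 4 \cdot 16 = \sqrt{52} \cdot 64 = 2 \sqrt{13} \cdot 64 = 128 \sqrt{13}$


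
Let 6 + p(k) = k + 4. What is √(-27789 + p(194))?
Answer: I*√27597 ≈ 166.12*I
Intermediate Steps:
p(k) = -2 + k (p(k) = -6 + (k + 4) = -6 + (4 + k) = -2 + k)
√(-27789 + p(194)) = √(-27789 + (-2 + 194)) = √(-27789 + 192) = √(-27597) = I*√27597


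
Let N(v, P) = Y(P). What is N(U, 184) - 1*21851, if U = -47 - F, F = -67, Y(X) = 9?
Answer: -21842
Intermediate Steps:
U = 20 (U = -47 - 1*(-67) = -47 + 67 = 20)
N(v, P) = 9
N(U, 184) - 1*21851 = 9 - 1*21851 = 9 - 21851 = -21842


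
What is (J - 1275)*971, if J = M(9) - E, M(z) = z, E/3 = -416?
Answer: -17478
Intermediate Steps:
E = -1248 (E = 3*(-416) = -1248)
J = 1257 (J = 9 - 1*(-1248) = 9 + 1248 = 1257)
(J - 1275)*971 = (1257 - 1275)*971 = -18*971 = -17478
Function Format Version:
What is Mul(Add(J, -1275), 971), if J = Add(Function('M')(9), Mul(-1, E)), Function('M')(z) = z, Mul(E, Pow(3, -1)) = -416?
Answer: -17478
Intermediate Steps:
E = -1248 (E = Mul(3, -416) = -1248)
J = 1257 (J = Add(9, Mul(-1, -1248)) = Add(9, 1248) = 1257)
Mul(Add(J, -1275), 971) = Mul(Add(1257, -1275), 971) = Mul(-18, 971) = -17478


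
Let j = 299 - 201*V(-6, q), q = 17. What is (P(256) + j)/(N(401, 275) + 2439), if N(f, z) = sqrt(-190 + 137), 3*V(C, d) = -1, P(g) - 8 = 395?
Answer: 1875591/5948774 - 769*I*sqrt(53)/5948774 ≈ 0.31529 - 0.0009411*I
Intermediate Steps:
P(g) = 403 (P(g) = 8 + 395 = 403)
V(C, d) = -1/3 (V(C, d) = (1/3)*(-1) = -1/3)
j = 366 (j = 299 - 201*(-1/3) = 299 + 67 = 366)
N(f, z) = I*sqrt(53) (N(f, z) = sqrt(-53) = I*sqrt(53))
(P(256) + j)/(N(401, 275) + 2439) = (403 + 366)/(I*sqrt(53) + 2439) = 769/(2439 + I*sqrt(53))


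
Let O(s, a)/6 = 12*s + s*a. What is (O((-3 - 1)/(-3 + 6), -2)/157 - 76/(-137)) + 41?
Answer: 882841/21509 ≈ 41.045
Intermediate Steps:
O(s, a) = 72*s + 6*a*s (O(s, a) = 6*(12*s + s*a) = 6*(12*s + a*s) = 72*s + 6*a*s)
(O((-3 - 1)/(-3 + 6), -2)/157 - 76/(-137)) + 41 = ((6*((-3 - 1)/(-3 + 6))*(12 - 2))/157 - 76/(-137)) + 41 = ((6*(-4/3)*10)*(1/157) - 76*(-1/137)) + 41 = ((6*(-4*⅓)*10)*(1/157) + 76/137) + 41 = ((6*(-4/3)*10)*(1/157) + 76/137) + 41 = (-80*1/157 + 76/137) + 41 = (-80/157 + 76/137) + 41 = 972/21509 + 41 = 882841/21509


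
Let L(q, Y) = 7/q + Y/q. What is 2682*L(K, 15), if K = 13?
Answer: 59004/13 ≈ 4538.8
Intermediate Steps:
2682*L(K, 15) = 2682*((7 + 15)/13) = 2682*((1/13)*22) = 2682*(22/13) = 59004/13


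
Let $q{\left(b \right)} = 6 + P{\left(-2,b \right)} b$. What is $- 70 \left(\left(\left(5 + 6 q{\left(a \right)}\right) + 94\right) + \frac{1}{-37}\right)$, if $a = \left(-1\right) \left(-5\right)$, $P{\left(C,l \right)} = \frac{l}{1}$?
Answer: $- \frac{738080}{37} \approx -19948.0$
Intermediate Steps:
$P{\left(C,l \right)} = l$ ($P{\left(C,l \right)} = l 1 = l$)
$a = 5$
$q{\left(b \right)} = 6 + b^{2}$ ($q{\left(b \right)} = 6 + b b = 6 + b^{2}$)
$- 70 \left(\left(\left(5 + 6 q{\left(a \right)}\right) + 94\right) + \frac{1}{-37}\right) = - 70 \left(\left(\left(5 + 6 \left(6 + 5^{2}\right)\right) + 94\right) + \frac{1}{-37}\right) = - 70 \left(\left(\left(5 + 6 \left(6 + 25\right)\right) + 94\right) - \frac{1}{37}\right) = - 70 \left(\left(\left(5 + 6 \cdot 31\right) + 94\right) - \frac{1}{37}\right) = - 70 \left(\left(\left(5 + 186\right) + 94\right) - \frac{1}{37}\right) = - 70 \left(\left(191 + 94\right) - \frac{1}{37}\right) = - 70 \left(285 - \frac{1}{37}\right) = \left(-70\right) \frac{10544}{37} = - \frac{738080}{37}$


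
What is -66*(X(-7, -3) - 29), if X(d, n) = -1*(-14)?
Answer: 990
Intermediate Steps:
X(d, n) = 14
-66*(X(-7, -3) - 29) = -66*(14 - 29) = -66*(-15) = 990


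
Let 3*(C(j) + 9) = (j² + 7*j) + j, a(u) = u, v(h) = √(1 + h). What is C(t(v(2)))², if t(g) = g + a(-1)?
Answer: 1069/9 - 124*√3/3 ≈ 47.186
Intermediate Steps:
t(g) = -1 + g (t(g) = g - 1 = -1 + g)
C(j) = -9 + j²/3 + 8*j/3 (C(j) = -9 + ((j² + 7*j) + j)/3 = -9 + (j² + 8*j)/3 = -9 + (j²/3 + 8*j/3) = -9 + j²/3 + 8*j/3)
C(t(v(2)))² = (-9 + (-1 + √(1 + 2))²/3 + 8*(-1 + √(1 + 2))/3)² = (-9 + (-1 + √3)²/3 + 8*(-1 + √3)/3)² = (-9 + (-1 + √3)²/3 + (-8/3 + 8*√3/3))² = (-35/3 + (-1 + √3)²/3 + 8*√3/3)²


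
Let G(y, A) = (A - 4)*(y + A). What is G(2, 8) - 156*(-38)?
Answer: 5968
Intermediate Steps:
G(y, A) = (-4 + A)*(A + y)
G(2, 8) - 156*(-38) = (8**2 - 4*8 - 4*2 + 8*2) - 156*(-38) = (64 - 32 - 8 + 16) + 5928 = 40 + 5928 = 5968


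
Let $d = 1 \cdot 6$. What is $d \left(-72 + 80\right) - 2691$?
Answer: $-2643$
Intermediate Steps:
$d = 6$
$d \left(-72 + 80\right) - 2691 = 6 \left(-72 + 80\right) - 2691 = 6 \cdot 8 - 2691 = 48 - 2691 = -2643$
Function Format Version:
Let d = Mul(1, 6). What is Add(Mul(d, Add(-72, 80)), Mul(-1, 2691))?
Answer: -2643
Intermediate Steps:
d = 6
Add(Mul(d, Add(-72, 80)), Mul(-1, 2691)) = Add(Mul(6, Add(-72, 80)), Mul(-1, 2691)) = Add(Mul(6, 8), -2691) = Add(48, -2691) = -2643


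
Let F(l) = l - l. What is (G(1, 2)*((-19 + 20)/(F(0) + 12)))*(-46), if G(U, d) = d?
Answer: -23/3 ≈ -7.6667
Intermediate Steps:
F(l) = 0
(G(1, 2)*((-19 + 20)/(F(0) + 12)))*(-46) = (2*((-19 + 20)/(0 + 12)))*(-46) = (2*(1/12))*(-46) = (⅙)*(-46) = -23/3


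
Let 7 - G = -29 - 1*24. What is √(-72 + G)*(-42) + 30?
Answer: 30 - 84*I*√3 ≈ 30.0 - 145.49*I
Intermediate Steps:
G = 60 (G = 7 - (-29 - 1*24) = 7 - (-29 - 24) = 7 - 1*(-53) = 7 + 53 = 60)
√(-72 + G)*(-42) + 30 = √(-72 + 60)*(-42) + 30 = √(-12)*(-42) + 30 = (2*I*√3)*(-42) + 30 = -84*I*√3 + 30 = 30 - 84*I*√3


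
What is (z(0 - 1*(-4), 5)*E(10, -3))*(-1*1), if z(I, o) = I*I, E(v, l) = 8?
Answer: -128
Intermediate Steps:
z(I, o) = I²
(z(0 - 1*(-4), 5)*E(10, -3))*(-1*1) = ((0 - 1*(-4))²*8)*(-1*1) = ((0 + 4)²*8)*(-1) = (4²*8)*(-1) = (16*8)*(-1) = 128*(-1) = -128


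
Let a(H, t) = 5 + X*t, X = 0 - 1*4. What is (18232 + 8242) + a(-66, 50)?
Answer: 26279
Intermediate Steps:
X = -4 (X = 0 - 4 = -4)
a(H, t) = 5 - 4*t
(18232 + 8242) + a(-66, 50) = (18232 + 8242) + (5 - 4*50) = 26474 + (5 - 200) = 26474 - 195 = 26279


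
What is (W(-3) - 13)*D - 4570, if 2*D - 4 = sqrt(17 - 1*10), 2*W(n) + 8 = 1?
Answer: -4603 - 33*sqrt(7)/4 ≈ -4624.8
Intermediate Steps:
W(n) = -7/2 (W(n) = -4 + (1/2)*1 = -4 + 1/2 = -7/2)
D = 2 + sqrt(7)/2 (D = 2 + sqrt(17 - 1*10)/2 = 2 + sqrt(17 - 10)/2 = 2 + sqrt(7)/2 ≈ 3.3229)
(W(-3) - 13)*D - 4570 = (-7/2 - 13)*(2 + sqrt(7)/2) - 4570 = -33*(2 + sqrt(7)/2)/2 - 4570 = (-33 - 33*sqrt(7)/4) - 4570 = -4603 - 33*sqrt(7)/4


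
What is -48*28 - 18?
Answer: -1362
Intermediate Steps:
-48*28 - 18 = -1344 - 18 = -1362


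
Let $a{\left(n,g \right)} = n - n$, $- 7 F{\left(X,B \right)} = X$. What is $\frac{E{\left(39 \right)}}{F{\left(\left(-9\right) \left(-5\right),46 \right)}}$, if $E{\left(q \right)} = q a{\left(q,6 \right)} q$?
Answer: $0$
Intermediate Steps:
$F{\left(X,B \right)} = - \frac{X}{7}$
$a{\left(n,g \right)} = 0$
$E{\left(q \right)} = 0$ ($E{\left(q \right)} = q 0 q = 0 q = 0$)
$\frac{E{\left(39 \right)}}{F{\left(\left(-9\right) \left(-5\right),46 \right)}} = \frac{0}{\left(- \frac{1}{7}\right) \left(\left(-9\right) \left(-5\right)\right)} = \frac{0}{\left(- \frac{1}{7}\right) 45} = \frac{0}{- \frac{45}{7}} = 0 \left(- \frac{7}{45}\right) = 0$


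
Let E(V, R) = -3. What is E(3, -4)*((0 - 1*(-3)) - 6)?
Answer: 9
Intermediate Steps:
E(3, -4)*((0 - 1*(-3)) - 6) = -3*((0 - 1*(-3)) - 6) = -3*((0 + 3) - 6) = -3*(3 - 6) = -3*(-3) = 9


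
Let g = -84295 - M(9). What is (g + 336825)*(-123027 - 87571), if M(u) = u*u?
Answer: -53165254502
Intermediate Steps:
M(u) = u**2
g = -84376 (g = -84295 - 1*9**2 = -84295 - 1*81 = -84295 - 81 = -84376)
(g + 336825)*(-123027 - 87571) = (-84376 + 336825)*(-123027 - 87571) = 252449*(-210598) = -53165254502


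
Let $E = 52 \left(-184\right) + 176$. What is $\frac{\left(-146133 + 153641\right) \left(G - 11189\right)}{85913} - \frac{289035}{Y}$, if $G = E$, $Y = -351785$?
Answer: $- \frac{10866748394045}{6044580941} \approx -1797.8$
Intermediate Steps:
$E = -9392$ ($E = -9568 + 176 = -9392$)
$G = -9392$
$\frac{\left(-146133 + 153641\right) \left(G - 11189\right)}{85913} - \frac{289035}{Y} = \frac{\left(-146133 + 153641\right) \left(-9392 - 11189\right)}{85913} - \frac{289035}{-351785} = 7508 \left(-20581\right) \frac{1}{85913} - - \frac{57807}{70357} = \left(-154522148\right) \frac{1}{85913} + \frac{57807}{70357} = - \frac{154522148}{85913} + \frac{57807}{70357} = - \frac{10866748394045}{6044580941}$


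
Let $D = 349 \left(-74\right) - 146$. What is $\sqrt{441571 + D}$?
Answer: $\sqrt{415599} \approx 644.67$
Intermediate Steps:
$D = -25972$ ($D = -25826 - 146 = -25972$)
$\sqrt{441571 + D} = \sqrt{441571 - 25972} = \sqrt{415599}$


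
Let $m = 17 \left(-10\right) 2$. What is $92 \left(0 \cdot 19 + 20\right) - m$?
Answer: $2180$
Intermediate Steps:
$m = -340$ ($m = \left(-170\right) 2 = -340$)
$92 \left(0 \cdot 19 + 20\right) - m = 92 \left(0 \cdot 19 + 20\right) - -340 = 92 \left(0 + 20\right) + 340 = 92 \cdot 20 + 340 = 1840 + 340 = 2180$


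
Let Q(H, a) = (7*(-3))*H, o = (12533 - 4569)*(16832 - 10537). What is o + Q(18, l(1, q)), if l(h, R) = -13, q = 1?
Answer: 50133002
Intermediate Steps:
o = 50133380 (o = 7964*6295 = 50133380)
Q(H, a) = -21*H
o + Q(18, l(1, q)) = 50133380 - 21*18 = 50133380 - 378 = 50133002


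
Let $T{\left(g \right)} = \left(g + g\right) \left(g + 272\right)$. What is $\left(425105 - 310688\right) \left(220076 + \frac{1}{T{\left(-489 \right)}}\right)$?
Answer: $\frac{1781314381761603}{70742} \approx 2.518 \cdot 10^{10}$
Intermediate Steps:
$T{\left(g \right)} = 2 g \left(272 + g\right)$
$\left(425105 - 310688\right) \left(220076 + \frac{1}{T{\left(-489 \right)}}\right) = \left(425105 - 310688\right) \left(220076 + \frac{1}{2 \left(-489\right) \left(272 - 489\right)}\right) = 114417 \left(220076 + \frac{1}{2 \left(-489\right) \left(-217\right)}\right) = 114417 \left(220076 + \frac{1}{212226}\right) = 114417 \cdot \frac{46705849177}{212226} = \frac{1781314381761603}{70742}$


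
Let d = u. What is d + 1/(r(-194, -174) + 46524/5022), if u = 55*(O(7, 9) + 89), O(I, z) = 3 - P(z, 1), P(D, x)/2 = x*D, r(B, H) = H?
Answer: 561187043/137884 ≈ 4070.0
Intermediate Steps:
P(D, x) = 2*D*x (P(D, x) = 2*(x*D) = 2*(D*x) = 2*D*x)
O(I, z) = 3 - 2*z
u = 4070 (u = 55*((3 - 2*9) + 89) = 55*((3 - 18) + 89) = 55*(-15 + 89) = 55*74 = 4070)
d = 4070
d + 1/(r(-194, -174) + 46524/5022) = 4070 + 1/(-174 + 46524/5022) = 4070 + 1/(-174 + 46524*(1/5022)) = 4070 + 1/(-174 + 7754/837) = 4070 + 1/(-137884/837) = 4070 - 837/137884 = 561187043/137884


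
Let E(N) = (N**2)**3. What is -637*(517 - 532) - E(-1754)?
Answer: -29119072262395746541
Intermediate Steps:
E(N) = N**6
-637*(517 - 532) - E(-1754) = -637*(517 - 532) - 1*(-1754)**6 = -637*(-15) - 1*29119072262395756096 = 9555 - 29119072262395756096 = -29119072262395746541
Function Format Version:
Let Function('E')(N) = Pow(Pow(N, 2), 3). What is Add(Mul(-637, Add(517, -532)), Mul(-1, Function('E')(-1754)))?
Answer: -29119072262395746541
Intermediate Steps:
Function('E')(N) = Pow(N, 6)
Add(Mul(-637, Add(517, -532)), Mul(-1, Function('E')(-1754))) = Add(Mul(-637, Add(517, -532)), Mul(-1, Pow(-1754, 6))) = Add(Mul(-637, -15), Mul(-1, 29119072262395756096)) = Add(9555, -29119072262395756096) = -29119072262395746541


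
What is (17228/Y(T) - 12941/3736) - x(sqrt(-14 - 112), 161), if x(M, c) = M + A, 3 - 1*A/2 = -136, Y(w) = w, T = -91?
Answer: -160054767/339976 - 3*I*sqrt(14) ≈ -470.78 - 11.225*I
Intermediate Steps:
A = 278 (A = 6 - 2*(-136) = 6 + 272 = 278)
x(M, c) = 278 + M (x(M, c) = M + 278 = 278 + M)
(17228/Y(T) - 12941/3736) - x(sqrt(-14 - 112), 161) = (17228/(-91) - 12941/3736) - (278 + sqrt(-14 - 112)) = (17228*(-1/91) - 12941*1/3736) - (278 + sqrt(-126)) = (-17228/91 - 12941/3736) - (278 + 3*I*sqrt(14)) = -65541439/339976 + (-278 - 3*I*sqrt(14)) = -160054767/339976 - 3*I*sqrt(14)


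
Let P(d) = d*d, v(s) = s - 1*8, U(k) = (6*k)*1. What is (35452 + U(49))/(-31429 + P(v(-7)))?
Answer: -17873/15602 ≈ -1.1456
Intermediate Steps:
U(k) = 6*k
v(s) = -8 + s (v(s) = s - 8 = -8 + s)
P(d) = d²
(35452 + U(49))/(-31429 + P(v(-7))) = (35452 + 6*49)/(-31429 + (-8 - 7)²) = (35452 + 294)/(-31429 + (-15)²) = 35746/(-31429 + 225) = 35746/(-31204) = 35746*(-1/31204) = -17873/15602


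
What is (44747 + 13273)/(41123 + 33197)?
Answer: 2901/3716 ≈ 0.78068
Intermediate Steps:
(44747 + 13273)/(41123 + 33197) = 58020/74320 = 58020*(1/74320) = 2901/3716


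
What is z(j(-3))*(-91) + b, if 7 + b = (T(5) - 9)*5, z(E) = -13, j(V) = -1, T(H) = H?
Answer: 1156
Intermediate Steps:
b = -27 (b = -7 + (5 - 9)*5 = -7 - 4*5 = -7 - 20 = -27)
z(j(-3))*(-91) + b = -13*(-91) - 27 = 1183 - 27 = 1156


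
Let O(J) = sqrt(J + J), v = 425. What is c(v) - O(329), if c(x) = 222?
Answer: 222 - sqrt(658) ≈ 196.35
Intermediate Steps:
O(J) = sqrt(2)*sqrt(J) (O(J) = sqrt(2*J) = sqrt(2)*sqrt(J))
c(v) - O(329) = 222 - sqrt(2)*sqrt(329) = 222 - sqrt(658)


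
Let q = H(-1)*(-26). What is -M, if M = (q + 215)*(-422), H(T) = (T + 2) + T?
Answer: 90730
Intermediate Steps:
H(T) = 2 + 2*T (H(T) = (2 + T) + T = 2 + 2*T)
q = 0 (q = (2 + 2*(-1))*(-26) = (2 - 2)*(-26) = 0*(-26) = 0)
M = -90730 (M = (0 + 215)*(-422) = 215*(-422) = -90730)
-M = -1*(-90730) = 90730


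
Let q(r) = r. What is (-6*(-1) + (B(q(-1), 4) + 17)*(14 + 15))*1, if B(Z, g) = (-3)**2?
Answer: 760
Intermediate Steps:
B(Z, g) = 9
(-6*(-1) + (B(q(-1), 4) + 17)*(14 + 15))*1 = (-6*(-1) + (9 + 17)*(14 + 15))*1 = (6 + 26*29)*1 = (6 + 754)*1 = 760*1 = 760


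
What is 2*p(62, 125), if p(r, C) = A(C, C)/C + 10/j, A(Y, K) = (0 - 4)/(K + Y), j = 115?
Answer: 62408/359375 ≈ 0.17366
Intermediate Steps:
A(Y, K) = -4/(K + Y)
p(r, C) = 2/23 - 2/C**2 (p(r, C) = (-4/(C + C))/C + 10/115 = (-4*1/(2*C))/C + 10*(1/115) = (-2/C)/C + 2/23 = -2/C**2 + 2/23 = 2/23 - 2/C**2)
2*p(62, 125) = 2*(2/23 - 2/125**2) = 2*(2/23 - 2*1/15625) = 2*(2/23 - 2/15625) = 2*(31204/359375) = 62408/359375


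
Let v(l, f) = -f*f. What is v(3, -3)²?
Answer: 81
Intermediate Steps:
v(l, f) = -f²
v(3, -3)² = (-1*(-3)²)² = (-1*9)² = (-9)² = 81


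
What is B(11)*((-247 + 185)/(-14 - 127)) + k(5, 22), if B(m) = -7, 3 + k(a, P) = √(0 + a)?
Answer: -857/141 + √5 ≈ -3.8419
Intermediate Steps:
k(a, P) = -3 + √a (k(a, P) = -3 + √(0 + a) = -3 + √a)
B(11)*((-247 + 185)/(-14 - 127)) + k(5, 22) = -7*(-247 + 185)/(-14 - 127) + (-3 + √5) = -(-434)/(-141) + (-3 + √5) = -(-434)*(-1)/141 + (-3 + √5) = -7*62/141 + (-3 + √5) = -434/141 + (-3 + √5) = -857/141 + √5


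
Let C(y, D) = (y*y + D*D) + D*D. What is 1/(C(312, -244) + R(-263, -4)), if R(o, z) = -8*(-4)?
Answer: 1/216448 ≈ 4.6200e-6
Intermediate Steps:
R(o, z) = 32
C(y, D) = y**2 + 2*D**2 (C(y, D) = (y**2 + D**2) + D**2 = (D**2 + y**2) + D**2 = y**2 + 2*D**2)
1/(C(312, -244) + R(-263, -4)) = 1/((312**2 + 2*(-244)**2) + 32) = 1/((97344 + 2*59536) + 32) = 1/((97344 + 119072) + 32) = 1/(216416 + 32) = 1/216448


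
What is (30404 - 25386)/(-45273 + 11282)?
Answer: -5018/33991 ≈ -0.14763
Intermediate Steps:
(30404 - 25386)/(-45273 + 11282) = 5018/(-33991) = 5018*(-1/33991) = -5018/33991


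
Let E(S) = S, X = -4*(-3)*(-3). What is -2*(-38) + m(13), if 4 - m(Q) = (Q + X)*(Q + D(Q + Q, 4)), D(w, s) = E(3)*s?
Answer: 655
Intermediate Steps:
X = -36 (X = 12*(-3) = -36)
D(w, s) = 3*s
m(Q) = 4 - (-36 + Q)*(12 + Q) (m(Q) = 4 - (Q - 36)*(Q + 3*4) = 4 - (-36 + Q)*(Q + 12) = 4 - (-36 + Q)*(12 + Q))
-2*(-38) + m(13) = -2*(-38) + (436 - 1*13² + 24*13) = 76 + (436 - 1*169 + 312) = 76 + (436 - 169 + 312) = 76 + 579 = 655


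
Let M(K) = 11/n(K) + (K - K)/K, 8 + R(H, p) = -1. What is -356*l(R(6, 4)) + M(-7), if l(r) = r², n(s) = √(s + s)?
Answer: -28836 - 11*I*√14/14 ≈ -28836.0 - 2.9399*I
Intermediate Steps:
R(H, p) = -9 (R(H, p) = -8 - 1 = -9)
n(s) = √2*√s (n(s) = √(2*s) = √2*√s)
M(K) = 11*√2/(2*√K) (M(K) = 11/((√2*√K)) + (K - K)/K = 11*(√2/(2*√K)) + 0/K = 11*√2/(2*√K) + 0 = 11*√2/(2*√K))
-356*l(R(6, 4)) + M(-7) = -356*(-9)² + 11*√2/(2*√(-7)) = -356*81 + 11*√2*(-I*√7/7)/2 = -28836 - 11*I*√14/14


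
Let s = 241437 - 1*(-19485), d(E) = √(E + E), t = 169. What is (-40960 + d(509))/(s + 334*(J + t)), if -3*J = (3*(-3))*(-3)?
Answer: -20480/157181 + √1018/314362 ≈ -0.13019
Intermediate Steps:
J = -9 (J = -3*(-3)*(-3)/3 = -(-3)*(-3) = -⅓*27 = -9)
d(E) = √2*√E (d(E) = √(2*E) = √2*√E)
s = 260922 (s = 241437 + 19485 = 260922)
(-40960 + d(509))/(s + 334*(J + t)) = (-40960 + √2*√509)/(260922 + 334*(-9 + 169)) = (-40960 + √1018)/(260922 + 334*160) = (-40960 + √1018)/(260922 + 53440) = (-40960 + √1018)/314362 = (-40960 + √1018)*(1/314362) = -20480/157181 + √1018/314362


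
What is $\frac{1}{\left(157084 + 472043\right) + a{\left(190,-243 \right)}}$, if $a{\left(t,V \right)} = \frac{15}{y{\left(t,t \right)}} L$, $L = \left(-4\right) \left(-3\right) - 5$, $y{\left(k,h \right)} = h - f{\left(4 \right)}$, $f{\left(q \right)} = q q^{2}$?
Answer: $\frac{6}{3774767} \approx 1.5895 \cdot 10^{-6}$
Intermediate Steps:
$f{\left(q \right)} = q^{3}$
$y{\left(k,h \right)} = -64 + h$ ($y{\left(k,h \right)} = h - 4^{3} = h - 64 = -64 + h$)
$L = 7$ ($L = 12 - 5 = 7$)
$a{\left(t,V \right)} = \frac{105}{-64 + t}$ ($a{\left(t,V \right)} = \frac{15}{-64 + t} 7 = \frac{105}{-64 + t}$)
$\frac{1}{\left(157084 + 472043\right) + a{\left(190,-243 \right)}} = \frac{1}{\left(157084 + 472043\right) + \frac{105}{-64 + 190}} = \frac{1}{629127 + \frac{105}{126}} = \frac{1}{629127 + 105 \cdot \frac{1}{126}} = \frac{1}{629127 + \frac{5}{6}} = \frac{1}{\frac{3774767}{6}} = \frac{6}{3774767}$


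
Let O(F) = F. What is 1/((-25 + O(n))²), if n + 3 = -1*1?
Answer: 1/841 ≈ 0.0011891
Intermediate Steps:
n = -4 (n = -3 - 1*1 = -3 - 1 = -4)
1/((-25 + O(n))²) = 1/((-25 - 4)²) = 1/((-29)²) = 1/841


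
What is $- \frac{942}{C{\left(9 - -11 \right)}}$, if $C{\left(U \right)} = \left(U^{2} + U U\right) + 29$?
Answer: $- \frac{942}{829} \approx -1.1363$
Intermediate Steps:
$C{\left(U \right)} = 29 + 2 U^{2}$ ($C{\left(U \right)} = \left(U^{2} + U^{2}\right) + 29 = 2 U^{2} + 29 = 29 + 2 U^{2}$)
$- \frac{942}{C{\left(9 - -11 \right)}} = - \frac{942}{29 + 2 \left(9 - -11\right)^{2}} = - \frac{942}{29 + 2 \left(9 + 11\right)^{2}} = - \frac{942}{29 + 2 \cdot 20^{2}} = - \frac{942}{29 + 2 \cdot 400} = - \frac{942}{29 + 800} = - \frac{942}{829}$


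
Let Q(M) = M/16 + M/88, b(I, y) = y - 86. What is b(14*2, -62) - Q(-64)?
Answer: -1576/11 ≈ -143.27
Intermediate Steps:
b(I, y) = -86 + y
Q(M) = 13*M/176 (Q(M) = M*(1/16) + M*(1/88) = M/16 + M/88 = 13*M/176)
b(14*2, -62) - Q(-64) = (-86 - 62) - 13*(-64)/176 = -148 - 1*(-52/11) = -148 + 52/11 = -1576/11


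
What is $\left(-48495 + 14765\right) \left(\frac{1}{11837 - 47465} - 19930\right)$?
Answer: $\frac{11975263781465}{17814} \approx 6.7224 \cdot 10^{8}$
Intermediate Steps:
$\left(-48495 + 14765\right) \left(\frac{1}{11837 - 47465} - 19930\right) = - 33730 \left(\frac{1}{-35628} - 19930\right) = - 33730 \left(- \frac{1}{35628} - 19930\right) = \left(-33730\right) \left(- \frac{710066041}{35628}\right) = \frac{11975263781465}{17814}$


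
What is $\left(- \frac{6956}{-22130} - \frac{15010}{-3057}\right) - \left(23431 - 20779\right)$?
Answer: $- \frac{89529051764}{33825705} \approx -2646.8$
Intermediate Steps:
$\left(- \frac{6956}{-22130} - \frac{15010}{-3057}\right) - \left(23431 - 20779\right) = \left(\left(-6956\right) \left(- \frac{1}{22130}\right) - - \frac{15010}{3057}\right) - \left(23431 - 20779\right) = \left(\frac{3478}{11065} + \frac{15010}{3057}\right) - 2652 = \frac{176717896}{33825705} - 2652 = - \frac{89529051764}{33825705}$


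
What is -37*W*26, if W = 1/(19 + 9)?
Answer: -481/14 ≈ -34.357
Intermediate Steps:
W = 1/28 ≈ 0.035714
-37*W*26 = -37*1/28*26 = -37/28*26 = -481/14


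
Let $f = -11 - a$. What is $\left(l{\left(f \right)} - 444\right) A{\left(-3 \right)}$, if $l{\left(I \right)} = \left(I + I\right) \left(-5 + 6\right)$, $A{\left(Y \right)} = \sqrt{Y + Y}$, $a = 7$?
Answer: $- 480 i \sqrt{6} \approx - 1175.8 i$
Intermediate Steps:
$A{\left(Y \right)} = \sqrt{2} \sqrt{Y}$ ($A{\left(Y \right)} = \sqrt{2 Y} = \sqrt{2} \sqrt{Y}$)
$f = -18$ ($f = -11 - 7 = -18$)
$l{\left(I \right)} = 2 I$ ($l{\left(I \right)} = 2 I 1 = 2 I$)
$\left(l{\left(f \right)} - 444\right) A{\left(-3 \right)} = \left(2 \left(-18\right) - 444\right) \sqrt{2} \sqrt{-3} = \left(-36 - 444\right) \sqrt{2} i \sqrt{3} = - 480 i \sqrt{6}$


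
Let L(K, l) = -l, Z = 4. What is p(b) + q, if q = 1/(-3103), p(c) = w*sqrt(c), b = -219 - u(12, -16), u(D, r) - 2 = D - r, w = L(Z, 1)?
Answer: -1/3103 - I*sqrt(249) ≈ -0.00032227 - 15.78*I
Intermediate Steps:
w = -1 (w = -1*1 = -1)
u(D, r) = 2 + D - r (u(D, r) = 2 + (D - r) = 2 + D - r)
b = -249 (b = -219 - (2 + 12 - 1*(-16)) = -219 - (2 + 12 + 16) = -219 - 1*30 = -219 - 30 = -249)
p(c) = -sqrt(c)
q = -1/3103 ≈ -0.00032227
p(b) + q = -sqrt(-249) - 1/3103 = -I*sqrt(249) - 1/3103 = -1/3103 - I*sqrt(249)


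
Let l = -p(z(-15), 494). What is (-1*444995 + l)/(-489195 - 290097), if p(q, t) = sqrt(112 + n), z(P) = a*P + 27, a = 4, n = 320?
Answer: 444995/779292 + sqrt(3)/64941 ≈ 0.57105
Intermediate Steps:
z(P) = 27 + 4*P (z(P) = 4*P + 27 = 27 + 4*P)
p(q, t) = 12*sqrt(3) (p(q, t) = sqrt(112 + 320) = sqrt(432) = 12*sqrt(3))
l = -12*sqrt(3) ≈ -20.785
(-1*444995 + l)/(-489195 - 290097) = (-1*444995 - 12*sqrt(3))/(-489195 - 290097) = (-444995 - 12*sqrt(3))/(-779292) = (-444995 - 12*sqrt(3))*(-1/779292) = 444995/779292 + sqrt(3)/64941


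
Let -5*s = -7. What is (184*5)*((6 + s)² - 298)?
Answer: -1118904/5 ≈ -2.2378e+5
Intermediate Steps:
s = 7/5 (s = -⅕*(-7) = 7/5 ≈ 1.4000)
(184*5)*((6 + s)² - 298) = (184*5)*((6 + 7/5)² - 298) = 920*((37/5)² - 298) = 920*(1369/25 - 298) = 920*(-6081/25) = -1118904/5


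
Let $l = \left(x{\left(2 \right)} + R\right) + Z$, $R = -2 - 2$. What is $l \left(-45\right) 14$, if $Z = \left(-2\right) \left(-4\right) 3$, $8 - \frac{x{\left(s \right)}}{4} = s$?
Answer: $-27720$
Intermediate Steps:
$x{\left(s \right)} = 32 - 4 s$
$R = -4$ ($R = -2 - 2 = -4$)
$Z = 24$ ($Z = 8 \cdot 3 = 24$)
$l = 44$ ($l = \left(\left(32 - 8\right) - 4\right) + 24 = \left(24 - 4\right) + 24 = 20 + 24 = 44$)
$l \left(-45\right) 14 = 44 \left(-45\right) 14 = \left(-1980\right) 14 = -27720$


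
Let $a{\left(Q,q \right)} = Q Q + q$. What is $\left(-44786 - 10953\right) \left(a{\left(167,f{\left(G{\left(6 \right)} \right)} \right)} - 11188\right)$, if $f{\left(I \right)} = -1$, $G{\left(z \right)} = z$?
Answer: $-930841300$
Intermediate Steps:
$a{\left(Q,q \right)} = q + Q^{2}$ ($a{\left(Q,q \right)} = Q^{2} + q = q + Q^{2}$)
$\left(-44786 - 10953\right) \left(a{\left(167,f{\left(G{\left(6 \right)} \right)} \right)} - 11188\right) = \left(-44786 - 10953\right) \left(\left(-1 + 167^{2}\right) - 11188\right) = - 55739 \left(\left(-1 + 27889\right) - 11188\right) = - 55739 \left(27888 - 11188\right) = \left(-55739\right) 16700 = -930841300$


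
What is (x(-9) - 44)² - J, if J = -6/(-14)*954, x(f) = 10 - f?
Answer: 1513/7 ≈ 216.14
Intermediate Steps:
J = 2862/7 (J = -6*(-1/14)*954 = -(-3)*954/7 = -1*(-2862/7) = 2862/7 ≈ 408.86)
(x(-9) - 44)² - J = ((10 - 1*(-9)) - 44)² - 1*2862/7 = ((10 + 9) - 44)² - 2862/7 = (19 - 44)² - 2862/7 = (-25)² - 2862/7 = 625 - 2862/7 = 1513/7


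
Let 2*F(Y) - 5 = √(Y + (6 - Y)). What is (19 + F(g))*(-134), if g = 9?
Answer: -2881 - 67*√6 ≈ -3045.1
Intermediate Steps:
F(Y) = 5/2 + √6/2 (F(Y) = 5/2 + √(Y + (6 - Y))/2 = 5/2 + √6/2)
(19 + F(g))*(-134) = (19 + (5/2 + √6/2))*(-134) = (43/2 + √6/2)*(-134) = -2881 - 67*√6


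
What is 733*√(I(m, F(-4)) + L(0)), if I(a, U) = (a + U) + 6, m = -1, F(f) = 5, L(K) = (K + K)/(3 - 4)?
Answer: 733*√10 ≈ 2317.9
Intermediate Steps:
L(K) = -2*K (L(K) = (2*K)/(-1) = (2*K)*(-1) = -2*K)
I(a, U) = 6 + U + a (I(a, U) = (U + a) + 6 = 6 + U + a)
733*√(I(m, F(-4)) + L(0)) = 733*√((6 + 5 - 1) - 2*0) = 733*√(10 + 0) = 733*√10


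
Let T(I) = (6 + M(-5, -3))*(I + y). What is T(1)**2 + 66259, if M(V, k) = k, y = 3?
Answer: 66403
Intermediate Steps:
T(I) = 9 + 3*I (T(I) = (6 - 3)*(I + 3) = 3*(3 + I) = 9 + 3*I)
T(1)**2 + 66259 = (9 + 3*1)**2 + 66259 = (9 + 3)**2 + 66259 = 12**2 + 66259 = 144 + 66259 = 66403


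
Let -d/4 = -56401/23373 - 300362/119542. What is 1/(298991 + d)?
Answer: 1397027583/417726199367489 ≈ 3.3444e-6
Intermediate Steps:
d = 27525298736/1397027583 (d = -4*(-56401/23373 - 300362/119542) = -4*(-56401*1/23373 - 300362*1/119542) = -4*(-56401/23373 - 150181/59771) = -4*(-6881324684/1397027583) = 27525298736/1397027583 ≈ 19.703)
1/(298991 + d) = 1/(298991 + 27525298736/1397027583) = 1/(417726199367489/1397027583) = 1397027583/417726199367489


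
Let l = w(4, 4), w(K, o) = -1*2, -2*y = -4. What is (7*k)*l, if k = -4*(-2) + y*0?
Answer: -112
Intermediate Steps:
y = 2 (y = -½*(-4) = 2)
w(K, o) = -2
l = -2
k = 8 (k = -4*(-2) + 2*0 = 8 + 0 = 8)
(7*k)*l = (7*8)*(-2) = 56*(-2) = -112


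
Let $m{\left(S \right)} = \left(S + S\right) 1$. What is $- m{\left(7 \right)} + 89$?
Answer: $75$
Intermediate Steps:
$m{\left(S \right)} = 2 S$ ($m{\left(S \right)} = 2 S 1 = 2 S$)
$- m{\left(7 \right)} + 89 = - 2 \cdot 7 + 89 = \left(-1\right) 14 + 89 = -14 + 89 = 75$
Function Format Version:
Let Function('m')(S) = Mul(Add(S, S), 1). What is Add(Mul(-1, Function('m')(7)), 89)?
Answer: 75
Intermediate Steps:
Function('m')(S) = Mul(2, S) (Function('m')(S) = Mul(Mul(2, S), 1) = Mul(2, S))
Add(Mul(-1, Function('m')(7)), 89) = Add(Mul(-1, Mul(2, 7)), 89) = Add(Mul(-1, 14), 89) = Add(-14, 89) = 75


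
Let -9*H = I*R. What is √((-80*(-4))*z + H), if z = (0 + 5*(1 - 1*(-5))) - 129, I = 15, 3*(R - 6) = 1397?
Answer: I*√292195/3 ≈ 180.18*I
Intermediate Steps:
R = 1415/3 (R = 6 + (⅓)*1397 = 6 + 1397/3 = 1415/3 ≈ 471.67)
z = -99 (z = (0 + 5*(1 + 5)) - 129 = (0 + 5*6) - 129 = (0 + 30) - 129 = 30 - 129 = -99)
H = -7075/9 (H = -5*1415/(3*3) = -⅑*7075 = -7075/9 ≈ -786.11)
√((-80*(-4))*z + H) = √(-80*(-4)*(-99) - 7075/9) = √(320*(-99) - 7075/9) = √(-31680 - 7075/9) = √(-292195/9) = I*√292195/3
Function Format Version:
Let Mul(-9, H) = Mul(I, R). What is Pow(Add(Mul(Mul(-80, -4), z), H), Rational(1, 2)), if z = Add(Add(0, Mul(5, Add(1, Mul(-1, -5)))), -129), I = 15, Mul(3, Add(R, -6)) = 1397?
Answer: Mul(Rational(1, 3), I, Pow(292195, Rational(1, 2))) ≈ Mul(180.18, I)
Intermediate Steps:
R = Rational(1415, 3) (R = Add(6, Mul(Rational(1, 3), 1397)) = Add(6, Rational(1397, 3)) = Rational(1415, 3) ≈ 471.67)
z = -99 (z = Add(Add(0, Mul(5, Add(1, 5))), -129) = Add(Add(0, Mul(5, 6)), -129) = Add(Add(0, 30), -129) = Add(30, -129) = -99)
H = Rational(-7075, 9) (H = Mul(Rational(-1, 9), Mul(15, Rational(1415, 3))) = Mul(Rational(-1, 9), 7075) = Rational(-7075, 9) ≈ -786.11)
Pow(Add(Mul(Mul(-80, -4), z), H), Rational(1, 2)) = Pow(Add(Mul(Mul(-80, -4), -99), Rational(-7075, 9)), Rational(1, 2)) = Pow(Add(Mul(320, -99), Rational(-7075, 9)), Rational(1, 2)) = Pow(Add(-31680, Rational(-7075, 9)), Rational(1, 2)) = Pow(Rational(-292195, 9), Rational(1, 2)) = Mul(Rational(1, 3), I, Pow(292195, Rational(1, 2)))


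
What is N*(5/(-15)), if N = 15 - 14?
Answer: -⅓ ≈ -0.33333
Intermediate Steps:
N = 1
N*(5/(-15)) = 1*(5/(-15)) = 1*(5*(-1/15)) = 1*(-⅓) = -⅓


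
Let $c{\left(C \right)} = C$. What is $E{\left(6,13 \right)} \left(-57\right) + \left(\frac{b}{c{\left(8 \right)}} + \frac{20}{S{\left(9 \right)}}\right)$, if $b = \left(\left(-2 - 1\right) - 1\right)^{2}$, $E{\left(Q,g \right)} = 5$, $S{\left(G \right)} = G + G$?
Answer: $- \frac{2537}{9} \approx -281.89$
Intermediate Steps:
$S{\left(G \right)} = 2 G$
$b = 16$ ($b = \left(\left(-2 - 1\right) - 1\right)^{2} = \left(-3 - 1\right)^{2} = \left(-4\right)^{2} = 16$)
$E{\left(6,13 \right)} \left(-57\right) + \left(\frac{b}{c{\left(8 \right)}} + \frac{20}{S{\left(9 \right)}}\right) = 5 \left(-57\right) + \left(\frac{16}{8} + \frac{20}{2 \cdot 9}\right) = -285 + \left(16 \cdot \frac{1}{8} + \frac{20}{18}\right) = -285 + \left(2 + 20 \cdot \frac{1}{18}\right) = -285 + \left(2 + \frac{10}{9}\right) = -285 + \frac{28}{9} = - \frac{2537}{9}$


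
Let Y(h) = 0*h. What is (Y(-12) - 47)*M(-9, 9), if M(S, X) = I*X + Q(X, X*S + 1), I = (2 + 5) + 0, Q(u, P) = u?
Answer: -3384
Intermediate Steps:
Y(h) = 0
I = 7 (I = 7 + 0 = 7)
M(S, X) = 8*X (M(S, X) = 7*X + X = 8*X)
(Y(-12) - 47)*M(-9, 9) = (0 - 47)*(8*9) = -47*72 = -3384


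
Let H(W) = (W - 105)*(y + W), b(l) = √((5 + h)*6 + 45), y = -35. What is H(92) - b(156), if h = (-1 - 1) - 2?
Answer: -741 - √51 ≈ -748.14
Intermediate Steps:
h = -4 (h = -2 - 2 = -4)
b(l) = √51 (b(l) = √((5 - 4)*6 + 45) = √(1*6 + 45) = √(6 + 45) = √51)
H(W) = (-105 + W)*(-35 + W) (H(W) = (W - 105)*(-35 + W) = (-105 + W)*(-35 + W))
H(92) - b(156) = (3675 + 92² - 140*92) - √51 = (3675 + 8464 - 12880) - √51 = -741 - √51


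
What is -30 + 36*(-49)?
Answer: -1794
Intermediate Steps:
-30 + 36*(-49) = -30 - 1764 = -1794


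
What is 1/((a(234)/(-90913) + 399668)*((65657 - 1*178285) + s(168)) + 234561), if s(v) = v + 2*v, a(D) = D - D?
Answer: -1/44812140271 ≈ -2.2315e-11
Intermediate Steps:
a(D) = 0
s(v) = 3*v
1/((a(234)/(-90913) + 399668)*((65657 - 1*178285) + s(168)) + 234561) = 1/((0/(-90913) + 399668)*((65657 - 1*178285) + 3*168) + 234561) = 1/((0*(-1/90913) + 399668)*((65657 - 178285) + 504) + 234561) = 1/((0 + 399668)*(-112628 + 504) + 234561) = 1/(399668*(-112124) + 234561) = 1/(-44812374832 + 234561) = 1/(-44812140271) = -1/44812140271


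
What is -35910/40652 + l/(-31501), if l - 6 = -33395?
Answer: 113064359/640289326 ≈ 0.17658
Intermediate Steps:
l = -33389 (l = 6 - 33395 = -33389)
-35910/40652 + l/(-31501) = -35910/40652 - 33389/(-31501) = -35910*1/40652 - 33389*(-1/31501) = -17955/20326 + 33389/31501 = 113064359/640289326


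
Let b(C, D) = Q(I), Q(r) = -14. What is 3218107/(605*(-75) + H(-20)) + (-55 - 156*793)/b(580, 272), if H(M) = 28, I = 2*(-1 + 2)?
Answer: 5567227263/634858 ≈ 8769.3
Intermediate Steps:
I = 2 (I = 2*1 = 2)
b(C, D) = -14
3218107/(605*(-75) + H(-20)) + (-55 - 156*793)/b(580, 272) = 3218107/(605*(-75) + 28) + (-55 - 156*793)/(-14) = 3218107/(-45375 + 28) + (-55 - 123708)*(-1/14) = 3218107/(-45347) - 123763*(-1/14) = 3218107*(-1/45347) + 123763/14 = -3218107/45347 + 123763/14 = 5567227263/634858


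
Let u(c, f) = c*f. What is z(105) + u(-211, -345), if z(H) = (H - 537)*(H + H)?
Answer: -17925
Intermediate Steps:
z(H) = 2*H*(-537 + H) (z(H) = (-537 + H)*(2*H) = 2*H*(-537 + H))
z(105) + u(-211, -345) = 2*105*(-537 + 105) - 211*(-345) = 2*105*(-432) + 72795 = -90720 + 72795 = -17925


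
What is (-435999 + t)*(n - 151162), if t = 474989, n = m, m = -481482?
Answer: -24666789560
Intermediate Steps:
n = -481482
(-435999 + t)*(n - 151162) = (-435999 + 474989)*(-481482 - 151162) = 38990*(-632644) = -24666789560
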